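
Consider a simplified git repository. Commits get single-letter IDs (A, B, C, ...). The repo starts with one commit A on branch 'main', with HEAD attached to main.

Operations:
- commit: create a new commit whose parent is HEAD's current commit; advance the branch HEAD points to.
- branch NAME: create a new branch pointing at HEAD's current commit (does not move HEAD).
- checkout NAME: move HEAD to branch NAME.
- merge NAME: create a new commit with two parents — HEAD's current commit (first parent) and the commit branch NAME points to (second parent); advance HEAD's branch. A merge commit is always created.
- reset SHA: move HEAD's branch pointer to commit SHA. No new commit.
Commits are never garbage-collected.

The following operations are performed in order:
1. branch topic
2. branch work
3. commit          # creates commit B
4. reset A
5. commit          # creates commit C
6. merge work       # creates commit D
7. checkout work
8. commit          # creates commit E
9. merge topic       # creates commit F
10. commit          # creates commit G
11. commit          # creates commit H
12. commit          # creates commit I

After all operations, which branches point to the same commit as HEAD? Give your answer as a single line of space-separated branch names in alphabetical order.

After op 1 (branch): HEAD=main@A [main=A topic=A]
After op 2 (branch): HEAD=main@A [main=A topic=A work=A]
After op 3 (commit): HEAD=main@B [main=B topic=A work=A]
After op 4 (reset): HEAD=main@A [main=A topic=A work=A]
After op 5 (commit): HEAD=main@C [main=C topic=A work=A]
After op 6 (merge): HEAD=main@D [main=D topic=A work=A]
After op 7 (checkout): HEAD=work@A [main=D topic=A work=A]
After op 8 (commit): HEAD=work@E [main=D topic=A work=E]
After op 9 (merge): HEAD=work@F [main=D topic=A work=F]
After op 10 (commit): HEAD=work@G [main=D topic=A work=G]
After op 11 (commit): HEAD=work@H [main=D topic=A work=H]
After op 12 (commit): HEAD=work@I [main=D topic=A work=I]

Answer: work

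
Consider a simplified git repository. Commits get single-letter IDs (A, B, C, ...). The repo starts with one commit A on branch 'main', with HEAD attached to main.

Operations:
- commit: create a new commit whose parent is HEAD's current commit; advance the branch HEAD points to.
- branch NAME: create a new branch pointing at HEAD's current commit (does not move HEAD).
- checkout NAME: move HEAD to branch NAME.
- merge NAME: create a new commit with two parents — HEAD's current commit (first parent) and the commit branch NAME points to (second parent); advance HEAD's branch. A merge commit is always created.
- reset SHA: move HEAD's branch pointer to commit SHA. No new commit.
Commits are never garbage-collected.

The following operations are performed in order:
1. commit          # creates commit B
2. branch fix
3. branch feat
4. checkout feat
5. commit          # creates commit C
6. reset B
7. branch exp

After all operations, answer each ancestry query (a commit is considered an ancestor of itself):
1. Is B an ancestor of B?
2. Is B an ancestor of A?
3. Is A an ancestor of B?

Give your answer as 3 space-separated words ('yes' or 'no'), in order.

Answer: yes no yes

Derivation:
After op 1 (commit): HEAD=main@B [main=B]
After op 2 (branch): HEAD=main@B [fix=B main=B]
After op 3 (branch): HEAD=main@B [feat=B fix=B main=B]
After op 4 (checkout): HEAD=feat@B [feat=B fix=B main=B]
After op 5 (commit): HEAD=feat@C [feat=C fix=B main=B]
After op 6 (reset): HEAD=feat@B [feat=B fix=B main=B]
After op 7 (branch): HEAD=feat@B [exp=B feat=B fix=B main=B]
ancestors(B) = {A,B}; B in? yes
ancestors(A) = {A}; B in? no
ancestors(B) = {A,B}; A in? yes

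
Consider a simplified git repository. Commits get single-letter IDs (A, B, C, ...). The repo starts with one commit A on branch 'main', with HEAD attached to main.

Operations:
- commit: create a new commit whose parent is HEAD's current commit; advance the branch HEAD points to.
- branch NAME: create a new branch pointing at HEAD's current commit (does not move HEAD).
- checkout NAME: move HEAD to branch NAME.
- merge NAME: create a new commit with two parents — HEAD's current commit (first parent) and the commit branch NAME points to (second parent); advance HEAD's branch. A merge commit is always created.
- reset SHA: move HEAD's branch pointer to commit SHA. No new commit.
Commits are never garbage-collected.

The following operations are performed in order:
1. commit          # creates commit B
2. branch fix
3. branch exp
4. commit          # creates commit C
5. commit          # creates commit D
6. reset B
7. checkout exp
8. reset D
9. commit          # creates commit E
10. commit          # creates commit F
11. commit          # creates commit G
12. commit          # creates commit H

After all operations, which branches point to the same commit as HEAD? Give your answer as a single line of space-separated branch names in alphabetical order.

Answer: exp

Derivation:
After op 1 (commit): HEAD=main@B [main=B]
After op 2 (branch): HEAD=main@B [fix=B main=B]
After op 3 (branch): HEAD=main@B [exp=B fix=B main=B]
After op 4 (commit): HEAD=main@C [exp=B fix=B main=C]
After op 5 (commit): HEAD=main@D [exp=B fix=B main=D]
After op 6 (reset): HEAD=main@B [exp=B fix=B main=B]
After op 7 (checkout): HEAD=exp@B [exp=B fix=B main=B]
After op 8 (reset): HEAD=exp@D [exp=D fix=B main=B]
After op 9 (commit): HEAD=exp@E [exp=E fix=B main=B]
After op 10 (commit): HEAD=exp@F [exp=F fix=B main=B]
After op 11 (commit): HEAD=exp@G [exp=G fix=B main=B]
After op 12 (commit): HEAD=exp@H [exp=H fix=B main=B]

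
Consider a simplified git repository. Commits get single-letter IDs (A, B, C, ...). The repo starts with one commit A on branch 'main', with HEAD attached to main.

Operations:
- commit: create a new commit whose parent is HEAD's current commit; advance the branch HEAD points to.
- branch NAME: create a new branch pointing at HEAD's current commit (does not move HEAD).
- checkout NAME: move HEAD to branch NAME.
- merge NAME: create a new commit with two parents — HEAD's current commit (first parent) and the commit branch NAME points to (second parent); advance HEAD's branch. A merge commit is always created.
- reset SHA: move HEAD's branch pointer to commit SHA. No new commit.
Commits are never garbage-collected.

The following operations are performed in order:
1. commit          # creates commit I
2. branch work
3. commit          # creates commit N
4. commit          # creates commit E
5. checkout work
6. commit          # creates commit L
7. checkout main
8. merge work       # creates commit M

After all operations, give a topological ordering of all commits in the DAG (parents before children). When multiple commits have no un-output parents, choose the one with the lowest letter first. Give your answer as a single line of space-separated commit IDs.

After op 1 (commit): HEAD=main@I [main=I]
After op 2 (branch): HEAD=main@I [main=I work=I]
After op 3 (commit): HEAD=main@N [main=N work=I]
After op 4 (commit): HEAD=main@E [main=E work=I]
After op 5 (checkout): HEAD=work@I [main=E work=I]
After op 6 (commit): HEAD=work@L [main=E work=L]
After op 7 (checkout): HEAD=main@E [main=E work=L]
After op 8 (merge): HEAD=main@M [main=M work=L]
commit A: parents=[]
commit E: parents=['N']
commit I: parents=['A']
commit L: parents=['I']
commit M: parents=['E', 'L']
commit N: parents=['I']

Answer: A I L N E M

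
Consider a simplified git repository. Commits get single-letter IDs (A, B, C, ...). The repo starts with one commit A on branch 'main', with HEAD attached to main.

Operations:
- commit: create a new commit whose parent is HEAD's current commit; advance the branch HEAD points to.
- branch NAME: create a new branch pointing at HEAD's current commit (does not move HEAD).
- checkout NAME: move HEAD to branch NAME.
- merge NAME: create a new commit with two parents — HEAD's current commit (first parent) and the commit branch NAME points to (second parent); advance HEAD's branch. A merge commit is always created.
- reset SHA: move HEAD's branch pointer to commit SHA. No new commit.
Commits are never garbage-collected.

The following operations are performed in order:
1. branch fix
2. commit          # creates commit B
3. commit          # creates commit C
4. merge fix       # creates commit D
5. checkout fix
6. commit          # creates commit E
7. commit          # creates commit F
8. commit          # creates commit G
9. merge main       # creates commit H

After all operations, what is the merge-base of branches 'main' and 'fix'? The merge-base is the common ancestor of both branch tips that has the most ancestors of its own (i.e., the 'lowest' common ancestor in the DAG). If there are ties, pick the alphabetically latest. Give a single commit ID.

After op 1 (branch): HEAD=main@A [fix=A main=A]
After op 2 (commit): HEAD=main@B [fix=A main=B]
After op 3 (commit): HEAD=main@C [fix=A main=C]
After op 4 (merge): HEAD=main@D [fix=A main=D]
After op 5 (checkout): HEAD=fix@A [fix=A main=D]
After op 6 (commit): HEAD=fix@E [fix=E main=D]
After op 7 (commit): HEAD=fix@F [fix=F main=D]
After op 8 (commit): HEAD=fix@G [fix=G main=D]
After op 9 (merge): HEAD=fix@H [fix=H main=D]
ancestors(main=D): ['A', 'B', 'C', 'D']
ancestors(fix=H): ['A', 'B', 'C', 'D', 'E', 'F', 'G', 'H']
common: ['A', 'B', 'C', 'D']

Answer: D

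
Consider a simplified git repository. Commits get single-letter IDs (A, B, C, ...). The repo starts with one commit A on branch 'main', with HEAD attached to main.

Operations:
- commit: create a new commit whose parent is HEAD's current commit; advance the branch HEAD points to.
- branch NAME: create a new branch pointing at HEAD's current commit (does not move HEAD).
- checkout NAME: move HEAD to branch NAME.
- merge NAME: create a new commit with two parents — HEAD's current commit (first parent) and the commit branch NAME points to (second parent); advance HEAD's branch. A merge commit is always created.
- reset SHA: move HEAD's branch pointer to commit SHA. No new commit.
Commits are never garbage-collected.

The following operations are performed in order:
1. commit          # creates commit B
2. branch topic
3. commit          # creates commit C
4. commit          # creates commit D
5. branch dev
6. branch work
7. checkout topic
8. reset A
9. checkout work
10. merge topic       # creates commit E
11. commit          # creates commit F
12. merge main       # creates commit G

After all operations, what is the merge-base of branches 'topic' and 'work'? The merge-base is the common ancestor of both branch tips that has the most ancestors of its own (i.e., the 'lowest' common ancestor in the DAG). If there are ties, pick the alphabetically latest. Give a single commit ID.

Answer: A

Derivation:
After op 1 (commit): HEAD=main@B [main=B]
After op 2 (branch): HEAD=main@B [main=B topic=B]
After op 3 (commit): HEAD=main@C [main=C topic=B]
After op 4 (commit): HEAD=main@D [main=D topic=B]
After op 5 (branch): HEAD=main@D [dev=D main=D topic=B]
After op 6 (branch): HEAD=main@D [dev=D main=D topic=B work=D]
After op 7 (checkout): HEAD=topic@B [dev=D main=D topic=B work=D]
After op 8 (reset): HEAD=topic@A [dev=D main=D topic=A work=D]
After op 9 (checkout): HEAD=work@D [dev=D main=D topic=A work=D]
After op 10 (merge): HEAD=work@E [dev=D main=D topic=A work=E]
After op 11 (commit): HEAD=work@F [dev=D main=D topic=A work=F]
After op 12 (merge): HEAD=work@G [dev=D main=D topic=A work=G]
ancestors(topic=A): ['A']
ancestors(work=G): ['A', 'B', 'C', 'D', 'E', 'F', 'G']
common: ['A']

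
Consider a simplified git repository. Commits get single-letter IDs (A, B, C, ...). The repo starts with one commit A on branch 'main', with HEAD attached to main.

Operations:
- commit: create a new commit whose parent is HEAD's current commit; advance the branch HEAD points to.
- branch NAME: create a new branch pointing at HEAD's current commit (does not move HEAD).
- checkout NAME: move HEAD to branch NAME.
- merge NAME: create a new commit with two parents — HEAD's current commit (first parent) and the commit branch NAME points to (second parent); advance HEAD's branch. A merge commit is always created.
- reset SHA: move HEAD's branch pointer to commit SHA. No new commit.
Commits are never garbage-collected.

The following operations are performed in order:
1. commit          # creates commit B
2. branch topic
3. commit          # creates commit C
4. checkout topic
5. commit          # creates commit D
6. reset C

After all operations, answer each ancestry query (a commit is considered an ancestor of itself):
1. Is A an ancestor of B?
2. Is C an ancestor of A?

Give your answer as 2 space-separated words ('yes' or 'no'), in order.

Answer: yes no

Derivation:
After op 1 (commit): HEAD=main@B [main=B]
After op 2 (branch): HEAD=main@B [main=B topic=B]
After op 3 (commit): HEAD=main@C [main=C topic=B]
After op 4 (checkout): HEAD=topic@B [main=C topic=B]
After op 5 (commit): HEAD=topic@D [main=C topic=D]
After op 6 (reset): HEAD=topic@C [main=C topic=C]
ancestors(B) = {A,B}; A in? yes
ancestors(A) = {A}; C in? no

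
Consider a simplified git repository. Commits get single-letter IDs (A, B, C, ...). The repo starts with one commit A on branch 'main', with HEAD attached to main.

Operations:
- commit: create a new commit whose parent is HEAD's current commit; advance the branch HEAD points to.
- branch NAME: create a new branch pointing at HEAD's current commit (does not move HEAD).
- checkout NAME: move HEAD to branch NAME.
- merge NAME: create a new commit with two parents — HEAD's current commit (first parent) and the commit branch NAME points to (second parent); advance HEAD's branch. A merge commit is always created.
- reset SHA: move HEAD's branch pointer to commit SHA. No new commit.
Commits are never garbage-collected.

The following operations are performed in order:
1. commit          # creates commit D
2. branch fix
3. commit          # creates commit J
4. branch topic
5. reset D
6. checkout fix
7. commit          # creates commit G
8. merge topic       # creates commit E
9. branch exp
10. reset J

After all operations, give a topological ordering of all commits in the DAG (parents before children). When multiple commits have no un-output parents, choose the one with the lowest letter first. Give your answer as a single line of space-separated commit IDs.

Answer: A D G J E

Derivation:
After op 1 (commit): HEAD=main@D [main=D]
After op 2 (branch): HEAD=main@D [fix=D main=D]
After op 3 (commit): HEAD=main@J [fix=D main=J]
After op 4 (branch): HEAD=main@J [fix=D main=J topic=J]
After op 5 (reset): HEAD=main@D [fix=D main=D topic=J]
After op 6 (checkout): HEAD=fix@D [fix=D main=D topic=J]
After op 7 (commit): HEAD=fix@G [fix=G main=D topic=J]
After op 8 (merge): HEAD=fix@E [fix=E main=D topic=J]
After op 9 (branch): HEAD=fix@E [exp=E fix=E main=D topic=J]
After op 10 (reset): HEAD=fix@J [exp=E fix=J main=D topic=J]
commit A: parents=[]
commit D: parents=['A']
commit E: parents=['G', 'J']
commit G: parents=['D']
commit J: parents=['D']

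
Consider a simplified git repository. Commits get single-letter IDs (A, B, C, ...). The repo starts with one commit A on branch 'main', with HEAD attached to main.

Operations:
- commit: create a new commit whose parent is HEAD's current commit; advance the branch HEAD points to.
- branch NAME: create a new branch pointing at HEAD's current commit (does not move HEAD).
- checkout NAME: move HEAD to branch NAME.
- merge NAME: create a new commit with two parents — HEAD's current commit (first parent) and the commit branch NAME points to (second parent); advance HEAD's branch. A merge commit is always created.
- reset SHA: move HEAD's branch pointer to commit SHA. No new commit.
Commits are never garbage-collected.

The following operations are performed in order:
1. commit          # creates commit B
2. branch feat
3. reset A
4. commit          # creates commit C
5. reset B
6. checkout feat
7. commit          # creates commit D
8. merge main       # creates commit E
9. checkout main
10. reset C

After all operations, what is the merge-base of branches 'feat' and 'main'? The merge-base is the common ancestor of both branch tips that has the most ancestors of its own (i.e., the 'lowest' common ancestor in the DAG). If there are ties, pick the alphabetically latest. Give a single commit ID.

After op 1 (commit): HEAD=main@B [main=B]
After op 2 (branch): HEAD=main@B [feat=B main=B]
After op 3 (reset): HEAD=main@A [feat=B main=A]
After op 4 (commit): HEAD=main@C [feat=B main=C]
After op 5 (reset): HEAD=main@B [feat=B main=B]
After op 6 (checkout): HEAD=feat@B [feat=B main=B]
After op 7 (commit): HEAD=feat@D [feat=D main=B]
After op 8 (merge): HEAD=feat@E [feat=E main=B]
After op 9 (checkout): HEAD=main@B [feat=E main=B]
After op 10 (reset): HEAD=main@C [feat=E main=C]
ancestors(feat=E): ['A', 'B', 'D', 'E']
ancestors(main=C): ['A', 'C']
common: ['A']

Answer: A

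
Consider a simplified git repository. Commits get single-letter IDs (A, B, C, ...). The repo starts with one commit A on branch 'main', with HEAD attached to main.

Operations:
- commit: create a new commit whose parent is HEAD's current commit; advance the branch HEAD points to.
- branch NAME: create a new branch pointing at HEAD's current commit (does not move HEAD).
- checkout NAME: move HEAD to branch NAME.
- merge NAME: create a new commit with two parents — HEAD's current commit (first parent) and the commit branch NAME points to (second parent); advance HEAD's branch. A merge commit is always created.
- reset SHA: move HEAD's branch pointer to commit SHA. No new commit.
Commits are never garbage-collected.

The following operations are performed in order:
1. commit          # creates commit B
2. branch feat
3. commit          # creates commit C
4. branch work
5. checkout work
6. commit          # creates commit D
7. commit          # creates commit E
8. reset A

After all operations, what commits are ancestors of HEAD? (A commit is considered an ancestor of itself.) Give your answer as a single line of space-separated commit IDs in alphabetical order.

After op 1 (commit): HEAD=main@B [main=B]
After op 2 (branch): HEAD=main@B [feat=B main=B]
After op 3 (commit): HEAD=main@C [feat=B main=C]
After op 4 (branch): HEAD=main@C [feat=B main=C work=C]
After op 5 (checkout): HEAD=work@C [feat=B main=C work=C]
After op 6 (commit): HEAD=work@D [feat=B main=C work=D]
After op 7 (commit): HEAD=work@E [feat=B main=C work=E]
After op 8 (reset): HEAD=work@A [feat=B main=C work=A]

Answer: A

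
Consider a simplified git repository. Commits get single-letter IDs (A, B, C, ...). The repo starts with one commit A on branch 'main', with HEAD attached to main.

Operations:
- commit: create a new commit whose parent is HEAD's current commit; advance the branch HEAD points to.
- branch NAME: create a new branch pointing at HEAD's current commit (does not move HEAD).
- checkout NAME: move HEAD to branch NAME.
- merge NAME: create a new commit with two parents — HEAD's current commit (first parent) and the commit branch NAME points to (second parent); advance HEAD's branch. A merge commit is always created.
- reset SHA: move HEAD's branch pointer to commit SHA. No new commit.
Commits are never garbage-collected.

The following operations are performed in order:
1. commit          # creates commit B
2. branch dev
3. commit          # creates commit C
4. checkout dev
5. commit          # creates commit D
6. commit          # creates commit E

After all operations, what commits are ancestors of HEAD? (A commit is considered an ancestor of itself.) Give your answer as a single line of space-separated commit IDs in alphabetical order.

Answer: A B D E

Derivation:
After op 1 (commit): HEAD=main@B [main=B]
After op 2 (branch): HEAD=main@B [dev=B main=B]
After op 3 (commit): HEAD=main@C [dev=B main=C]
After op 4 (checkout): HEAD=dev@B [dev=B main=C]
After op 5 (commit): HEAD=dev@D [dev=D main=C]
After op 6 (commit): HEAD=dev@E [dev=E main=C]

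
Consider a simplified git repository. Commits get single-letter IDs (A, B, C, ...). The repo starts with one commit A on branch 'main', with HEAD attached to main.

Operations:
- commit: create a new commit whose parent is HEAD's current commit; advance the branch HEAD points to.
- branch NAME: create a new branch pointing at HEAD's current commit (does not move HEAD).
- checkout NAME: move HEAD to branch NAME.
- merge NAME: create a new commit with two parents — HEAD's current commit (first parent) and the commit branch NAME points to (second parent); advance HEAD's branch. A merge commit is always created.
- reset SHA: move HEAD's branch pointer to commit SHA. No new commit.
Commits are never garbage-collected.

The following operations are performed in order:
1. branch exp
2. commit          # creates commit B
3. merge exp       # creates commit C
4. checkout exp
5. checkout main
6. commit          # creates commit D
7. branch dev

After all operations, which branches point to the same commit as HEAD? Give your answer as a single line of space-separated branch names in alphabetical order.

Answer: dev main

Derivation:
After op 1 (branch): HEAD=main@A [exp=A main=A]
After op 2 (commit): HEAD=main@B [exp=A main=B]
After op 3 (merge): HEAD=main@C [exp=A main=C]
After op 4 (checkout): HEAD=exp@A [exp=A main=C]
After op 5 (checkout): HEAD=main@C [exp=A main=C]
After op 6 (commit): HEAD=main@D [exp=A main=D]
After op 7 (branch): HEAD=main@D [dev=D exp=A main=D]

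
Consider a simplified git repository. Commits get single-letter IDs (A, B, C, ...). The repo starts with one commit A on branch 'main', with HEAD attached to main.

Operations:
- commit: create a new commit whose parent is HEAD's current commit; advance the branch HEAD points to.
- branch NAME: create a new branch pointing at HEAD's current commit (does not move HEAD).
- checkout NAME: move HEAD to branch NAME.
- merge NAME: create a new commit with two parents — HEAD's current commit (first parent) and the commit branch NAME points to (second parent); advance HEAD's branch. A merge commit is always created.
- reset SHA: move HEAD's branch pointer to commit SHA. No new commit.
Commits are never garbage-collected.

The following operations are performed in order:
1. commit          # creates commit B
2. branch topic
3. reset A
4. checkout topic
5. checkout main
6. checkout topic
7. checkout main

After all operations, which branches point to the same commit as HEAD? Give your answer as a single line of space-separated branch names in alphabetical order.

After op 1 (commit): HEAD=main@B [main=B]
After op 2 (branch): HEAD=main@B [main=B topic=B]
After op 3 (reset): HEAD=main@A [main=A topic=B]
After op 4 (checkout): HEAD=topic@B [main=A topic=B]
After op 5 (checkout): HEAD=main@A [main=A topic=B]
After op 6 (checkout): HEAD=topic@B [main=A topic=B]
After op 7 (checkout): HEAD=main@A [main=A topic=B]

Answer: main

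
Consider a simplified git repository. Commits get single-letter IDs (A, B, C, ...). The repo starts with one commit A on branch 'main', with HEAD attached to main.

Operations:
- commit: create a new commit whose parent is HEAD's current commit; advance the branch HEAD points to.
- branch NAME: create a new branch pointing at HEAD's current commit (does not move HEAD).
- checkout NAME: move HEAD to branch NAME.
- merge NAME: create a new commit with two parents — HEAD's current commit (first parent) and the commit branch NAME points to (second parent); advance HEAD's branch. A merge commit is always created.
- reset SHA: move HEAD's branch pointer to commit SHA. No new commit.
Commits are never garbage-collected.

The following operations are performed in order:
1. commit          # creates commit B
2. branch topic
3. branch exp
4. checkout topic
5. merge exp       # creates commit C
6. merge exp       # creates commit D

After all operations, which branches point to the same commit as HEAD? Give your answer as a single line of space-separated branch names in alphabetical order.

Answer: topic

Derivation:
After op 1 (commit): HEAD=main@B [main=B]
After op 2 (branch): HEAD=main@B [main=B topic=B]
After op 3 (branch): HEAD=main@B [exp=B main=B topic=B]
After op 4 (checkout): HEAD=topic@B [exp=B main=B topic=B]
After op 5 (merge): HEAD=topic@C [exp=B main=B topic=C]
After op 6 (merge): HEAD=topic@D [exp=B main=B topic=D]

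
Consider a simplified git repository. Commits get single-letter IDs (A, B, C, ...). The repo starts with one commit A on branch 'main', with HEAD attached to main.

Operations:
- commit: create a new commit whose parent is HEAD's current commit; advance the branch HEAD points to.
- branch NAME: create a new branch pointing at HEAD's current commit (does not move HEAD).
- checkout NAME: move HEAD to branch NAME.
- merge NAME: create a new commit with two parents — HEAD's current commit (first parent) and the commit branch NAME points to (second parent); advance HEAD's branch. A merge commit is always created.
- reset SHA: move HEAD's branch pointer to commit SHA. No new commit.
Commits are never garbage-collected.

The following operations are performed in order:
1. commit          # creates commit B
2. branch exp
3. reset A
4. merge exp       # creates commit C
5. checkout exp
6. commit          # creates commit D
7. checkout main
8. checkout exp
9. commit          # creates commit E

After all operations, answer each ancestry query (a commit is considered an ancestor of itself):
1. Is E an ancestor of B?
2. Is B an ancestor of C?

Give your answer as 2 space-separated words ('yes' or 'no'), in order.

Answer: no yes

Derivation:
After op 1 (commit): HEAD=main@B [main=B]
After op 2 (branch): HEAD=main@B [exp=B main=B]
After op 3 (reset): HEAD=main@A [exp=B main=A]
After op 4 (merge): HEAD=main@C [exp=B main=C]
After op 5 (checkout): HEAD=exp@B [exp=B main=C]
After op 6 (commit): HEAD=exp@D [exp=D main=C]
After op 7 (checkout): HEAD=main@C [exp=D main=C]
After op 8 (checkout): HEAD=exp@D [exp=D main=C]
After op 9 (commit): HEAD=exp@E [exp=E main=C]
ancestors(B) = {A,B}; E in? no
ancestors(C) = {A,B,C}; B in? yes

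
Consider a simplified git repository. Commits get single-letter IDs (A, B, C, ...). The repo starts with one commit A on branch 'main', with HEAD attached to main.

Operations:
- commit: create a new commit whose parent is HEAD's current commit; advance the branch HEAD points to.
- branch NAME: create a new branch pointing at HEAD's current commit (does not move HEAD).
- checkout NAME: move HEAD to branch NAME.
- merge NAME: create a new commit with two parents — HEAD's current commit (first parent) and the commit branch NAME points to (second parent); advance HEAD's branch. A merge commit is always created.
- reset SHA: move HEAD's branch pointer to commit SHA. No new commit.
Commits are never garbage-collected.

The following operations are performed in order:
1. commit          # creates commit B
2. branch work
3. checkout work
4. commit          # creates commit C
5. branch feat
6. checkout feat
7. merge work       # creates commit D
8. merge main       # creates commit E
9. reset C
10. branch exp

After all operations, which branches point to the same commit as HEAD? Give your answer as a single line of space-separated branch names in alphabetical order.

After op 1 (commit): HEAD=main@B [main=B]
After op 2 (branch): HEAD=main@B [main=B work=B]
After op 3 (checkout): HEAD=work@B [main=B work=B]
After op 4 (commit): HEAD=work@C [main=B work=C]
After op 5 (branch): HEAD=work@C [feat=C main=B work=C]
After op 6 (checkout): HEAD=feat@C [feat=C main=B work=C]
After op 7 (merge): HEAD=feat@D [feat=D main=B work=C]
After op 8 (merge): HEAD=feat@E [feat=E main=B work=C]
After op 9 (reset): HEAD=feat@C [feat=C main=B work=C]
After op 10 (branch): HEAD=feat@C [exp=C feat=C main=B work=C]

Answer: exp feat work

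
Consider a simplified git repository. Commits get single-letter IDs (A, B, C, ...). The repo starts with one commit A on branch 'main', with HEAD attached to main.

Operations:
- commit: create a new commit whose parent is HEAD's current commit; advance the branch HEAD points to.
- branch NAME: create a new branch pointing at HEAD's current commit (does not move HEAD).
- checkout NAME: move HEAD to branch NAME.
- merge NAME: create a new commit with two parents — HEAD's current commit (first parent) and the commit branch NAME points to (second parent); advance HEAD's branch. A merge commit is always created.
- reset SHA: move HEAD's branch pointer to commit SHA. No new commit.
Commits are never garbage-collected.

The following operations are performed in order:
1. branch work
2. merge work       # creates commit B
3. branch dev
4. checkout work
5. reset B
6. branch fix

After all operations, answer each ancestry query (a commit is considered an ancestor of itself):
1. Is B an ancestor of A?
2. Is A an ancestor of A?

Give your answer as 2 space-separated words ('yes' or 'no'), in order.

After op 1 (branch): HEAD=main@A [main=A work=A]
After op 2 (merge): HEAD=main@B [main=B work=A]
After op 3 (branch): HEAD=main@B [dev=B main=B work=A]
After op 4 (checkout): HEAD=work@A [dev=B main=B work=A]
After op 5 (reset): HEAD=work@B [dev=B main=B work=B]
After op 6 (branch): HEAD=work@B [dev=B fix=B main=B work=B]
ancestors(A) = {A}; B in? no
ancestors(A) = {A}; A in? yes

Answer: no yes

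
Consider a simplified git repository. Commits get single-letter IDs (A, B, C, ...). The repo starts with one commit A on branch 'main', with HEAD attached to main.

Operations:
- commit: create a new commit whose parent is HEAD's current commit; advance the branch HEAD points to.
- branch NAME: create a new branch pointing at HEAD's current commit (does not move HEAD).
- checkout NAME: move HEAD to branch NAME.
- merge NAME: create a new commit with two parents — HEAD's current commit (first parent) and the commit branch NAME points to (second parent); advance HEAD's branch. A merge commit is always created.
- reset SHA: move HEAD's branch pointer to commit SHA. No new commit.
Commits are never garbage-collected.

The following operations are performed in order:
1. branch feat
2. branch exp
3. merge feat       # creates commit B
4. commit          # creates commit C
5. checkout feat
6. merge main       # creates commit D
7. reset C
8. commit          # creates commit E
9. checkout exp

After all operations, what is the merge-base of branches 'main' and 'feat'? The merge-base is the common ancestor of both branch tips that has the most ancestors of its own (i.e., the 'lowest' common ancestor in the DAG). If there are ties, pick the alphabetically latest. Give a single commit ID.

Answer: C

Derivation:
After op 1 (branch): HEAD=main@A [feat=A main=A]
After op 2 (branch): HEAD=main@A [exp=A feat=A main=A]
After op 3 (merge): HEAD=main@B [exp=A feat=A main=B]
After op 4 (commit): HEAD=main@C [exp=A feat=A main=C]
After op 5 (checkout): HEAD=feat@A [exp=A feat=A main=C]
After op 6 (merge): HEAD=feat@D [exp=A feat=D main=C]
After op 7 (reset): HEAD=feat@C [exp=A feat=C main=C]
After op 8 (commit): HEAD=feat@E [exp=A feat=E main=C]
After op 9 (checkout): HEAD=exp@A [exp=A feat=E main=C]
ancestors(main=C): ['A', 'B', 'C']
ancestors(feat=E): ['A', 'B', 'C', 'E']
common: ['A', 'B', 'C']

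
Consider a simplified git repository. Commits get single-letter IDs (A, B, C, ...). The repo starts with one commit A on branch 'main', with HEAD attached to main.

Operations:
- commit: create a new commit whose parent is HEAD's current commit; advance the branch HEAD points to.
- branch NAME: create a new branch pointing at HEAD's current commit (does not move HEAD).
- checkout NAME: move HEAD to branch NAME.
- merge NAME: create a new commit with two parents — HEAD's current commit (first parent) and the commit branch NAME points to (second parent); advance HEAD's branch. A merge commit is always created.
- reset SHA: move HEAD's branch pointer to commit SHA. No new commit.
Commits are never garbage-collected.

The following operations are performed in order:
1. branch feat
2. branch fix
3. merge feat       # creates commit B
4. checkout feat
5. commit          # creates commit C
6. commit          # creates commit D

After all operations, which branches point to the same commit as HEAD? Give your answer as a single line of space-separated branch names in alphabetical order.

Answer: feat

Derivation:
After op 1 (branch): HEAD=main@A [feat=A main=A]
After op 2 (branch): HEAD=main@A [feat=A fix=A main=A]
After op 3 (merge): HEAD=main@B [feat=A fix=A main=B]
After op 4 (checkout): HEAD=feat@A [feat=A fix=A main=B]
After op 5 (commit): HEAD=feat@C [feat=C fix=A main=B]
After op 6 (commit): HEAD=feat@D [feat=D fix=A main=B]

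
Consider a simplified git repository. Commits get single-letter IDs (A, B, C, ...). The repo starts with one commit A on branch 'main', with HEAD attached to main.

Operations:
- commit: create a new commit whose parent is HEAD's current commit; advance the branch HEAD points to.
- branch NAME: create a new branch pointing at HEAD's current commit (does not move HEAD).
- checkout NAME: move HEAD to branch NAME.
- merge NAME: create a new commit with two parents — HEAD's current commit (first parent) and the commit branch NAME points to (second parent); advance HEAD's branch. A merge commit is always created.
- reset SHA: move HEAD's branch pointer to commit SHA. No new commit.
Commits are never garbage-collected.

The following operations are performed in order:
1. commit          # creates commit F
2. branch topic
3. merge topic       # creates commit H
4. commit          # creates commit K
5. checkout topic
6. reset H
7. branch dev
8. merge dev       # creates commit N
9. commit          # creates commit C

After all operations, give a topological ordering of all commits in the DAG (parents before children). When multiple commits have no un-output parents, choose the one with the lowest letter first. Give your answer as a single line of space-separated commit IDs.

After op 1 (commit): HEAD=main@F [main=F]
After op 2 (branch): HEAD=main@F [main=F topic=F]
After op 3 (merge): HEAD=main@H [main=H topic=F]
After op 4 (commit): HEAD=main@K [main=K topic=F]
After op 5 (checkout): HEAD=topic@F [main=K topic=F]
After op 6 (reset): HEAD=topic@H [main=K topic=H]
After op 7 (branch): HEAD=topic@H [dev=H main=K topic=H]
After op 8 (merge): HEAD=topic@N [dev=H main=K topic=N]
After op 9 (commit): HEAD=topic@C [dev=H main=K topic=C]
commit A: parents=[]
commit C: parents=['N']
commit F: parents=['A']
commit H: parents=['F', 'F']
commit K: parents=['H']
commit N: parents=['H', 'H']

Answer: A F H K N C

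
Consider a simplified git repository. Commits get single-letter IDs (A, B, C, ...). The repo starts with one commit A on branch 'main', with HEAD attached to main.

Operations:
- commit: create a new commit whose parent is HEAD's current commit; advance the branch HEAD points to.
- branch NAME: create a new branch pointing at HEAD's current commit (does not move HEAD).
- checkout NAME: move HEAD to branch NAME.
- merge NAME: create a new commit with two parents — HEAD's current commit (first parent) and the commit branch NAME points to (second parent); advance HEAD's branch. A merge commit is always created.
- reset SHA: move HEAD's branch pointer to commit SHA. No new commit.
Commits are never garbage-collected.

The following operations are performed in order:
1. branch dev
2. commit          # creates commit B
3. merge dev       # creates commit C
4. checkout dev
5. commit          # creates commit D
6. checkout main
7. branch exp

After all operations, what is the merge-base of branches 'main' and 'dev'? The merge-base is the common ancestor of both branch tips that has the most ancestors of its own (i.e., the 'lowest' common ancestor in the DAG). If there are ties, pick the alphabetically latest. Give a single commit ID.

After op 1 (branch): HEAD=main@A [dev=A main=A]
After op 2 (commit): HEAD=main@B [dev=A main=B]
After op 3 (merge): HEAD=main@C [dev=A main=C]
After op 4 (checkout): HEAD=dev@A [dev=A main=C]
After op 5 (commit): HEAD=dev@D [dev=D main=C]
After op 6 (checkout): HEAD=main@C [dev=D main=C]
After op 7 (branch): HEAD=main@C [dev=D exp=C main=C]
ancestors(main=C): ['A', 'B', 'C']
ancestors(dev=D): ['A', 'D']
common: ['A']

Answer: A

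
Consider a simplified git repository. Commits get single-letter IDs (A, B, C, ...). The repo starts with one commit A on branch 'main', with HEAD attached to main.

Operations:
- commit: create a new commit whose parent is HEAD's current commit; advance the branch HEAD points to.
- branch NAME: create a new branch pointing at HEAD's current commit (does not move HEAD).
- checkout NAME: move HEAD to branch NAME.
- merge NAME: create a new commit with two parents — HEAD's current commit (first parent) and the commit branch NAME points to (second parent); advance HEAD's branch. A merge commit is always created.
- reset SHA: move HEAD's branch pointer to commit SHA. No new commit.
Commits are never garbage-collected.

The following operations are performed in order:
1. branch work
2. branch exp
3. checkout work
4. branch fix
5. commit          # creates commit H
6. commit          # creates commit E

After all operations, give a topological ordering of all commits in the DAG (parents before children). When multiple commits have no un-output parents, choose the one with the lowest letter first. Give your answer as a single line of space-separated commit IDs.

Answer: A H E

Derivation:
After op 1 (branch): HEAD=main@A [main=A work=A]
After op 2 (branch): HEAD=main@A [exp=A main=A work=A]
After op 3 (checkout): HEAD=work@A [exp=A main=A work=A]
After op 4 (branch): HEAD=work@A [exp=A fix=A main=A work=A]
After op 5 (commit): HEAD=work@H [exp=A fix=A main=A work=H]
After op 6 (commit): HEAD=work@E [exp=A fix=A main=A work=E]
commit A: parents=[]
commit E: parents=['H']
commit H: parents=['A']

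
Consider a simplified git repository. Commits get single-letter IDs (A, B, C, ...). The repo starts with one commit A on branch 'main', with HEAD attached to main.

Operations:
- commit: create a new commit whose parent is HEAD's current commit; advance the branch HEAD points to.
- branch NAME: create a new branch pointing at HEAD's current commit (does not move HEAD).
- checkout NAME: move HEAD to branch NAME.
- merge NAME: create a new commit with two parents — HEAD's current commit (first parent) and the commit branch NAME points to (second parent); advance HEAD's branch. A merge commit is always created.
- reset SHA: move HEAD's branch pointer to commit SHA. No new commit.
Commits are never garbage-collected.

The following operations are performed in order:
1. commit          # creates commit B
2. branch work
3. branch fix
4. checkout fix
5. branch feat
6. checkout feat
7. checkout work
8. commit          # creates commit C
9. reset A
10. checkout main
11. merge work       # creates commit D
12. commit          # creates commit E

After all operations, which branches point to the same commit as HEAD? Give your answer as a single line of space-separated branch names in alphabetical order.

After op 1 (commit): HEAD=main@B [main=B]
After op 2 (branch): HEAD=main@B [main=B work=B]
After op 3 (branch): HEAD=main@B [fix=B main=B work=B]
After op 4 (checkout): HEAD=fix@B [fix=B main=B work=B]
After op 5 (branch): HEAD=fix@B [feat=B fix=B main=B work=B]
After op 6 (checkout): HEAD=feat@B [feat=B fix=B main=B work=B]
After op 7 (checkout): HEAD=work@B [feat=B fix=B main=B work=B]
After op 8 (commit): HEAD=work@C [feat=B fix=B main=B work=C]
After op 9 (reset): HEAD=work@A [feat=B fix=B main=B work=A]
After op 10 (checkout): HEAD=main@B [feat=B fix=B main=B work=A]
After op 11 (merge): HEAD=main@D [feat=B fix=B main=D work=A]
After op 12 (commit): HEAD=main@E [feat=B fix=B main=E work=A]

Answer: main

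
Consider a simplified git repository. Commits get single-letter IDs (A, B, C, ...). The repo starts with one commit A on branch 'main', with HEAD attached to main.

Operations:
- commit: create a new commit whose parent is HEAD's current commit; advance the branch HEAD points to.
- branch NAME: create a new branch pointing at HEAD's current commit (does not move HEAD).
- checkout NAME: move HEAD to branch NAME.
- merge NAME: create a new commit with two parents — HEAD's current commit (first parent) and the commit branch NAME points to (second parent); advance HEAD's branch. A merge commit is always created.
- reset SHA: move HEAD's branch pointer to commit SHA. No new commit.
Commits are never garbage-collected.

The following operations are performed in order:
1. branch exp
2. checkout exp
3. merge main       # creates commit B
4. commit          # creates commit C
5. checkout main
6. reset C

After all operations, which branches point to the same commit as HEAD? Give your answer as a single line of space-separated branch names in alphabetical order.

After op 1 (branch): HEAD=main@A [exp=A main=A]
After op 2 (checkout): HEAD=exp@A [exp=A main=A]
After op 3 (merge): HEAD=exp@B [exp=B main=A]
After op 4 (commit): HEAD=exp@C [exp=C main=A]
After op 5 (checkout): HEAD=main@A [exp=C main=A]
After op 6 (reset): HEAD=main@C [exp=C main=C]

Answer: exp main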